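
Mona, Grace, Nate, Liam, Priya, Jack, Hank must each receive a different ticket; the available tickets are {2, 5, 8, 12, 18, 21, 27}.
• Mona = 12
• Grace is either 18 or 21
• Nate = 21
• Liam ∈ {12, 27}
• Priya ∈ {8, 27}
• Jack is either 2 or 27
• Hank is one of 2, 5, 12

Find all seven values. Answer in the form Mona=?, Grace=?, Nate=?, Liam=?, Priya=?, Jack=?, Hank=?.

Mona=12, Grace=18, Nate=21, Liam=27, Priya=8, Jack=2, Hank=5

Mona has just one choice, so Mona = 12. Remove 12 from Liam, Hank.
That leaves Nate = 21. Remove 21 from Grace.
Liam must be 27 (only option left). Remove 27 from Priya, Jack.
Priya has just one choice, so Priya = 8.
That leaves Jack = 2. Eliminate 2 elsewhere: Hank.
That leaves Hank = 5.
Grace's domain is down to {18}, so Grace = 18.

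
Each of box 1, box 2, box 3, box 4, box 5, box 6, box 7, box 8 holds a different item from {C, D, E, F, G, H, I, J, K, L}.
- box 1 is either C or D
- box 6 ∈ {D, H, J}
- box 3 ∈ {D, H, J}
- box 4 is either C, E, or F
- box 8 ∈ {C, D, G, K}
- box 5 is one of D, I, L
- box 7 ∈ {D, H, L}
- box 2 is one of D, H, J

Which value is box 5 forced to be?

I

box 2, box 3, box 6 between them cover only {D, H, J} — a naked triple. Remove those values from box 1, box 5, box 7, box 8.
That leaves box 1 = C. Strike C from box 4, box 8.
box 7 has just one choice, so box 7 = L. Remove L from box 5.
So box 5 = I.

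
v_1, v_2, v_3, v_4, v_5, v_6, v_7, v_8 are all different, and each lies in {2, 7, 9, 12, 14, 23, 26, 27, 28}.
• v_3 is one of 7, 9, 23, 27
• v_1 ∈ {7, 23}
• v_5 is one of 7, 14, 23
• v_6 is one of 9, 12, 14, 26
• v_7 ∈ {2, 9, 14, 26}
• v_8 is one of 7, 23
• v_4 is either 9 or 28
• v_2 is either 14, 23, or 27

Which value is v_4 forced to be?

28

The 2 variables v_1 and v_8 are confined to {7, 23}, which locks those values in; drop them from v_2, v_3, v_5.
v_5's domain is down to {14}, so v_5 = 14. Remove 14 from v_2, v_6, v_7.
That leaves v_2 = 27. Strike 27 from v_3.
v_3 must be 9 (only option left). So v_4, v_6, v_7 can't be 9.
So v_4 = 28.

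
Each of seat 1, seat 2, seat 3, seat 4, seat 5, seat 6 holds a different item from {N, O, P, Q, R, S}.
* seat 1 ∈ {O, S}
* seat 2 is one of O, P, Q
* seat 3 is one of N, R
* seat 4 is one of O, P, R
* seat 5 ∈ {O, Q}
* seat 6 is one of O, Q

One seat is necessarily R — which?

The 6 variables together cover exactly {N, O, P, Q, R, S} — 6 values for 6 variables — and N appears only in seat 3's list, so seat 3 = N.
The 5 still-open variables draw from only 5 values {O, P, Q, R, S}, so each is used; only seat 4 can be R, hence seat 4 = R.

seat 4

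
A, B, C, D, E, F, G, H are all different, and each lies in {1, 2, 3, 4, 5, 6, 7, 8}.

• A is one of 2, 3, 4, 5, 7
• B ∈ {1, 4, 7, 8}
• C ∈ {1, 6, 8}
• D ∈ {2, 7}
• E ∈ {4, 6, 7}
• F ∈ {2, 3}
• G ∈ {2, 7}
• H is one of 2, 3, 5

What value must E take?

6

The 2 variables D and G are confined to {2, 7}, which locks those values in; drop them from A, B, E, F, H.
F's domain is down to {3}, so F = 3. So A, H can't be 3.
H's domain is down to {5}, so H = 5. Eliminate 5 elsewhere: A.
A must be 4 (only option left). Eliminate 4 elsewhere: B, E.
So E = 6.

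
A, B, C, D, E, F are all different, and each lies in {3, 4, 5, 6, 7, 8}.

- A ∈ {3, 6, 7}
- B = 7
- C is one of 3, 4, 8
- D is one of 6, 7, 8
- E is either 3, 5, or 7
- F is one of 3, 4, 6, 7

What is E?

5

B must be 7 (only option left). Remove 7 from A, D, E, F.
Among the 5 still-open variables, 5 fits only E (and all 5 values in {3, 4, 5, 6, 8} must be used), so E = 5.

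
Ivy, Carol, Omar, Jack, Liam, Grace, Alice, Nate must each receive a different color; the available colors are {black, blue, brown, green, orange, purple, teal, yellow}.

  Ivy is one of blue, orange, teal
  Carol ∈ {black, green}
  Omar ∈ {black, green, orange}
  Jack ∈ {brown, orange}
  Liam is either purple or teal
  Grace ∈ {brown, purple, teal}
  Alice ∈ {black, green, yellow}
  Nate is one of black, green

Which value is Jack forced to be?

brown

The 8 variables draw from only 8 values {black, blue, brown, green, orange, purple, teal, yellow}, so each is used; only Ivy can be blue, hence Ivy = blue.
The 7 still-open variables draw from only 7 values {black, brown, green, orange, purple, teal, yellow}, so each is used; only Alice can be yellow, hence Alice = yellow.
The 2 variables Carol and Nate are confined to {black, green}, which locks those values in; drop them from Omar.
Omar's domain is down to {orange}, so Omar = orange. So Jack can't be orange.
So Jack = brown.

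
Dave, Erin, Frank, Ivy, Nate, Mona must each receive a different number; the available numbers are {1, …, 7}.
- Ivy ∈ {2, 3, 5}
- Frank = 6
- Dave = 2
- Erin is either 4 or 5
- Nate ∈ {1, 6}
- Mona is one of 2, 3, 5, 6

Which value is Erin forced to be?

4

Dave's domain is down to {2}, so Dave = 2. Eliminate 2 elsewhere: Ivy, Mona.
That leaves Frank = 6. Eliminate 6 elsewhere: Nate, Mona.
Nate's domain is down to {1}, so Nate = 1.
The 3 still-open variables draw from only 3 values {3, 4, 5}, so each is used; only Erin can be 4, hence Erin = 4.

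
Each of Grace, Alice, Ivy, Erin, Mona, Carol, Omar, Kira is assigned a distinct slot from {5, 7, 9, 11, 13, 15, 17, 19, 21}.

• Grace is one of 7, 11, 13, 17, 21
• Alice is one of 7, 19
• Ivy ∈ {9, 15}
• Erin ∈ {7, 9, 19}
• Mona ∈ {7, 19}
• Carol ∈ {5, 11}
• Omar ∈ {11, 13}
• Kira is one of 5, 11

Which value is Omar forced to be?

The 2 variables Alice and Mona are confined to {7, 19}, which locks those values in; drop them from Grace, Erin.
Erin must be 9 (only option left). Remove 9 from Ivy.
Ivy must be 15 (only option left).
The 2 variables Carol and Kira are confined to {5, 11}, which locks those values in; drop them from Grace, Omar.
So Omar = 13.

13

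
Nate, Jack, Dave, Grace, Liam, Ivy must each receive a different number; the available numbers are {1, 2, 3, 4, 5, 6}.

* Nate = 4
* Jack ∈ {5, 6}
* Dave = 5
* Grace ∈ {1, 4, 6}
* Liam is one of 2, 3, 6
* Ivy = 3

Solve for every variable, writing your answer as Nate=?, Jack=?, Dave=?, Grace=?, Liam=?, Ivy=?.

Nate has just one choice, so Nate = 4. So Grace can't be 4.
Dave's domain is down to {5}, so Dave = 5. Eliminate 5 elsewhere: Jack.
Ivy must be 3 (only option left). Remove 3 from Liam.
Jack has just one choice, so Jack = 6. Remove 6 from Grace, Liam.
Grace must be 1 (only option left).
That leaves Liam = 2.

Nate=4, Jack=6, Dave=5, Grace=1, Liam=2, Ivy=3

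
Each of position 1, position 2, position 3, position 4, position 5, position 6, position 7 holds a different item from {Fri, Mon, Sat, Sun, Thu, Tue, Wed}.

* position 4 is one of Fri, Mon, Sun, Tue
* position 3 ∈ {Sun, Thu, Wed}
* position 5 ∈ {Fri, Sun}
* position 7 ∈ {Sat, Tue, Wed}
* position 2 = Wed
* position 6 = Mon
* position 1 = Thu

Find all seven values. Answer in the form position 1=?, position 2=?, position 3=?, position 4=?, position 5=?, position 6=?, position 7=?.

position 1 must be Thu (only option left). Strike Thu from position 3.
That leaves position 2 = Wed. Remove Wed from position 3, position 7.
That leaves position 3 = Sun. So position 4, position 5 can't be Sun.
position 5's domain is down to {Fri}, so position 5 = Fri. Eliminate Fri elsewhere: position 4.
position 6 has just one choice, so position 6 = Mon. Strike Mon from position 4.
That leaves position 4 = Tue. Remove Tue from position 7.
position 7's domain is down to {Sat}, so position 7 = Sat.

position 1=Thu, position 2=Wed, position 3=Sun, position 4=Tue, position 5=Fri, position 6=Mon, position 7=Sat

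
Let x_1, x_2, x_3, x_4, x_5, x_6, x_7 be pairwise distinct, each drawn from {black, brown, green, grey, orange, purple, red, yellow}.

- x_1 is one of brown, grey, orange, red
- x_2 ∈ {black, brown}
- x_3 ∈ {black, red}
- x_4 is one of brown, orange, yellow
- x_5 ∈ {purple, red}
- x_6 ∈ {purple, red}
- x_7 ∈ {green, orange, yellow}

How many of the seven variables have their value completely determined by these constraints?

x_5 and x_6 between them cover only {purple, red} — a naked pair. Remove those values from x_1, x_3.
x_3 has just one choice, so x_3 = black. So x_2 can't be black.
x_2's domain is down to {brown}, so x_2 = brown. Eliminate brown elsewhere: x_1, x_4.
Determined: x_2=brown, x_3=black. The other variables each still have more than one consistent value. That makes 2.

2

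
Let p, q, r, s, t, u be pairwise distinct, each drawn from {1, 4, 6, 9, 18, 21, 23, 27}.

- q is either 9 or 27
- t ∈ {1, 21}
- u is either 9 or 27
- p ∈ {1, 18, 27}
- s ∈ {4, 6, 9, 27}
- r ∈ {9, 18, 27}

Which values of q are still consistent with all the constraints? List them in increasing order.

q and u between them cover only {9, 27} — a naked pair. Remove those values from p, r, s.
r has just one choice, so r = 18. Remove 18 from p.
p's domain is down to {1}, so p = 1. Strike 1 from t.
t's domain is down to {21}, so t = 21.
No further eliminations apply; q can still be any of 9, 27.

9, 27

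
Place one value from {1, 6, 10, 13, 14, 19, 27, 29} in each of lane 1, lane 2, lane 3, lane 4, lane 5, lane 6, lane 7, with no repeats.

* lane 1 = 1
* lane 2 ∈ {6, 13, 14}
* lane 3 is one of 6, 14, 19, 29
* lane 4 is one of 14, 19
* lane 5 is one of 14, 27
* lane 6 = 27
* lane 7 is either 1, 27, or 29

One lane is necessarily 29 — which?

lane 7

lane 1's domain is down to {1}, so lane 1 = 1. So lane 7 can't be 1.
lane 6 must be 27 (only option left). So lane 5, lane 7 can't be 27.
So 29 goes to lane 7.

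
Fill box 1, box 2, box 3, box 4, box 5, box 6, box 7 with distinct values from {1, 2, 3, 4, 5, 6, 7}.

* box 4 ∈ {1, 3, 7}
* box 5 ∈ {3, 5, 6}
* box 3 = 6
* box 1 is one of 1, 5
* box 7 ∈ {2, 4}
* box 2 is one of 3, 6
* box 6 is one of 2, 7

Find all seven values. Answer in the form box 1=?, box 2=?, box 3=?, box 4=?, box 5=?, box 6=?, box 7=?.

box 3's domain is down to {6}, so box 3 = 6. Eliminate 6 elsewhere: box 2, box 5.
box 2 has just one choice, so box 2 = 3. Eliminate 3 elsewhere: box 4, box 5.
box 5's domain is down to {5}, so box 5 = 5. Remove 5 from box 1.
That leaves box 1 = 1. Eliminate 1 elsewhere: box 4.
box 4 has just one choice, so box 4 = 7. Remove 7 from box 6.
box 6 must be 2 (only option left). Remove 2 from box 7.
box 7 has just one choice, so box 7 = 4.

box 1=1, box 2=3, box 3=6, box 4=7, box 5=5, box 6=2, box 7=4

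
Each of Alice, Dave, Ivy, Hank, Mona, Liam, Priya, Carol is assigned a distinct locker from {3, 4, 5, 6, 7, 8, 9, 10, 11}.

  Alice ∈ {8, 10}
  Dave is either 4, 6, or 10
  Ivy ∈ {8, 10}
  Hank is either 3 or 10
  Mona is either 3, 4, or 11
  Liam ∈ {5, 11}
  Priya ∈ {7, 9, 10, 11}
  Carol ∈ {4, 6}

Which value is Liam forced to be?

5

The 2 variables Alice and Ivy are confined to {8, 10}, which locks those values in; drop them from Dave, Hank, Priya.
Hank has just one choice, so Hank = 3. Strike 3 from Mona.
The 2 variables Dave and Carol are confined to {4, 6}, which locks those values in; drop them from Mona.
Mona has just one choice, so Mona = 11. Remove 11 from Liam, Priya.
So Liam = 5.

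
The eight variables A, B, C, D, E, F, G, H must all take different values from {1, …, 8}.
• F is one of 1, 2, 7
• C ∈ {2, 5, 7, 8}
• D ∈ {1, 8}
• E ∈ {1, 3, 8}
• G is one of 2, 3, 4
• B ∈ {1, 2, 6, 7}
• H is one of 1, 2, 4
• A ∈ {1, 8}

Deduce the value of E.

3

The 8 variables draw from only 8 values {1, 2, 3, 4, 5, 6, 7, 8}, so each is used; only C can be 5, hence C = 5.
The 7 still-open variables together cover exactly {1, 2, 3, 4, 6, 7, 8} — 7 values for 7 variables — and 6 appears only in B's list, so B = 6.
The 6 still-open variables together cover exactly {1, 2, 3, 4, 7, 8} — 6 values for 6 variables — and 7 appears only in F's list, so F = 7.
A and D between them cover only {1, 8} — a naked pair. Remove those values from E, H.
So E = 3.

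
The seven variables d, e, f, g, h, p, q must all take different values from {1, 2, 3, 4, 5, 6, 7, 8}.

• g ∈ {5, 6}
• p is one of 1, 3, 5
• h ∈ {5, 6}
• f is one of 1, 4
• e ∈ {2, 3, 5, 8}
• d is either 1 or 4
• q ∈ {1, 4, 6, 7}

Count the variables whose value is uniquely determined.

The 2 variables d and f are confined to {1, 4}, which locks those values in; drop them from p, q.
g and h between them cover only {5, 6} — a naked pair. Remove those values from e, p, q.
p must be 3 (only option left). So e can't be 3.
q has just one choice, so q = 7.
Determined: p=3, q=7. The other variables each still have more than one consistent value. That makes 2.

2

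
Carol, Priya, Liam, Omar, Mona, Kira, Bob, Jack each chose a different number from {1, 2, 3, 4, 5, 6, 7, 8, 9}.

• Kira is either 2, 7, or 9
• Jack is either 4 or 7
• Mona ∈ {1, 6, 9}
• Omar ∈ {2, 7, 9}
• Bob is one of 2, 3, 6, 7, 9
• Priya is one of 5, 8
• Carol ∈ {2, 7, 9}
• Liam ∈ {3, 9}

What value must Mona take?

Carol, Omar, Kira between them cover only {2, 7, 9} — a naked triple. Remove those values from Liam, Mona, Bob, Jack.
That leaves Liam = 3. Eliminate 3 elsewhere: Bob.
Bob's domain is down to {6}, so Bob = 6. Eliminate 6 elsewhere: Mona.
So Mona = 1.

1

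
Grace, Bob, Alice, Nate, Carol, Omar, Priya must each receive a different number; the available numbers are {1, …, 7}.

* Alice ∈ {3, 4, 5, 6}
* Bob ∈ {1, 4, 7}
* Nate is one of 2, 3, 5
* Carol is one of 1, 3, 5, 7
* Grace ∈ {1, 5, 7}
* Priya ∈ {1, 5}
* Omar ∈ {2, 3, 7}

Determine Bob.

The 7 variables draw from only 7 values {1, 2, 3, 4, 5, 6, 7}, so each is used; only Alice can be 6, hence Alice = 6.
Among the 6 still-open variables, 4 fits only Bob (and all 6 values in {1, 2, 3, 4, 5, 7} must be used), so Bob = 4.

4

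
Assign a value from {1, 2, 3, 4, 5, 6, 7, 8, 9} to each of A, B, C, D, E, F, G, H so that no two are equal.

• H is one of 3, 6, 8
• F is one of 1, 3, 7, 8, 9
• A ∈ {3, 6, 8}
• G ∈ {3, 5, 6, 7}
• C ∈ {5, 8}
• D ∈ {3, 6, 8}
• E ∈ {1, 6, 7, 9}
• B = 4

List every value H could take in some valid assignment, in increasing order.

B must be 4 (only option left).
A, D, H between them cover only {3, 6, 8} — a naked triple. Remove those values from C, E, F, G.
C's domain is down to {5}, so C = 5. So G can't be 5.
G has just one choice, so G = 7. Strike 7 from E, F.
No further eliminations apply; H can still be any of 3, 6, 8.

3, 6, 8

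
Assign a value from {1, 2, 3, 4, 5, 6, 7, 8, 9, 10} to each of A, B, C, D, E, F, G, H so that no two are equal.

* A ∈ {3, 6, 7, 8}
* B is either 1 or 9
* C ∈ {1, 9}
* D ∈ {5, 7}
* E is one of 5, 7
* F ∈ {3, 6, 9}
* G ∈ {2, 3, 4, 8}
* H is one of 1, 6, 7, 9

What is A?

The 2 variables B and C are confined to {1, 9}, which locks those values in; drop them from F, H.
D and E share exactly the 2 values {5, 7}; by pigeonhole those values go to them, so strike 5, 7 from A, H.
H's domain is down to {6}, so H = 6. Eliminate 6 elsewhere: A, F.
F has just one choice, so F = 3. So A, G can't be 3.
So A = 8.

8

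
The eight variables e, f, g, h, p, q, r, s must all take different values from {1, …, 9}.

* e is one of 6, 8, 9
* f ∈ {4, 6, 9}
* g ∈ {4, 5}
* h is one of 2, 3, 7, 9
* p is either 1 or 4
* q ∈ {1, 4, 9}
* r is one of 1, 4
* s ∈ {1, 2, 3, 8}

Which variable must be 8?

p and r between them cover only {1, 4} — a naked pair. Remove those values from f, g, q, s.
g must be 5 (only option left).
q's domain is down to {9}, so q = 9. Strike 9 from e, f, h.
f's domain is down to {6}, so f = 6. So e can't be 6.
So 8 goes to e.

e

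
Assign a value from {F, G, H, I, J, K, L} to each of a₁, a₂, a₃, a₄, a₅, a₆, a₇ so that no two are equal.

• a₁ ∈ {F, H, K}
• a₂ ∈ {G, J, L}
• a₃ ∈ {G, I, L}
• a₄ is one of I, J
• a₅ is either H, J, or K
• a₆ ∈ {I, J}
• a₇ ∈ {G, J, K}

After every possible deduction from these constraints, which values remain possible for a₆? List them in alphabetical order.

I, J

Among the 7 variables, F fits only a₁ (and all 7 values in {F, G, H, I, J, K, L} must be used), so a₁ = F.
The 6 still-open variables draw from only 6 values {G, H, I, J, K, L}, so each is used; only a₅ can be H, hence a₅ = H.
The 5 still-open variables draw from only 5 values {G, I, J, K, L}, so each is used; only a₇ can be K, hence a₇ = K.
The 2 variables a₄ and a₆ are confined to {I, J}, which locks those values in; drop them from a₂, a₃.
No further eliminations apply; a₆ can still be any of I, J.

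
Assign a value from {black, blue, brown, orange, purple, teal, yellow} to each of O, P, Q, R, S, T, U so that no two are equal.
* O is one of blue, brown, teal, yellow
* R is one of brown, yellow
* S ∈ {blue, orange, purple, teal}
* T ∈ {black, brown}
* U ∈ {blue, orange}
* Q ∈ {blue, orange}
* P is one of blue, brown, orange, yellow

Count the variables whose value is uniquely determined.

3

Among the 7 variables, black fits only T (and all 7 values in {black, blue, brown, orange, purple, teal, yellow} must be used), so T = black.
Among the 6 still-open variables, purple fits only S (and all 6 values in {blue, brown, orange, purple, teal, yellow} must be used), so S = purple.
The 5 still-open variables together cover exactly {blue, brown, orange, teal, yellow} — 5 values for 5 variables — and teal appears only in O's list, so O = teal.
Q and U share exactly the 2 values {blue, orange}; by pigeonhole those values go to them, so strike blue, orange from P.
Determined: O=teal, S=purple, T=black. The other variables each still have more than one consistent value. That makes 3.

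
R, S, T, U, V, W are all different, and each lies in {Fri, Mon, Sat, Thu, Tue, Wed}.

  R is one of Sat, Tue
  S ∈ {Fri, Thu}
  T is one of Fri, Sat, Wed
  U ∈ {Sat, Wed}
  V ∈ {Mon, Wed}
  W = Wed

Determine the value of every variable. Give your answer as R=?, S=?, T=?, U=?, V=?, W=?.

W has just one choice, so W = Wed. Remove Wed from T, U, V.
U must be Sat (only option left). Strike Sat from R, T.
V must be Mon (only option left).
R must be Tue (only option left).
T must be Fri (only option left). So S can't be Fri.
S must be Thu (only option left).

R=Tue, S=Thu, T=Fri, U=Sat, V=Mon, W=Wed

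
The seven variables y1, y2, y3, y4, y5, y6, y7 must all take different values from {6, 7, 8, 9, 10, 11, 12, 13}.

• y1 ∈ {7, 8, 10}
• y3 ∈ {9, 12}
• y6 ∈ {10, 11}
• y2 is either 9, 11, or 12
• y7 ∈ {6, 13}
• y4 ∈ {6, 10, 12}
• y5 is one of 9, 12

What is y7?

The 2 variables y3 and y5 are confined to {9, 12}, which locks those values in; drop them from y2, y4.
y2 must be 11 (only option left). Eliminate 11 elsewhere: y6.
y6's domain is down to {10}, so y6 = 10. Eliminate 10 elsewhere: y1, y4.
y4 must be 6 (only option left). Remove 6 from y7.
So y7 = 13.

13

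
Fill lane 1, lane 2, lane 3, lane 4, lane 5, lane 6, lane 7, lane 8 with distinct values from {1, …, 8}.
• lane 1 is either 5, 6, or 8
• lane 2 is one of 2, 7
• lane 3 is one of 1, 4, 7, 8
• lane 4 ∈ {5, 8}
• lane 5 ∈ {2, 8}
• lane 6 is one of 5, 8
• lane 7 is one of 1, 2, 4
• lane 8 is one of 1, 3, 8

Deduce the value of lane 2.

Among the 8 variables, 3 fits only lane 8 (and all 8 values in {1, 2, 3, 4, 5, 6, 7, 8} must be used), so lane 8 = 3.
Among the 7 still-open variables, 6 fits only lane 1 (and all 7 values in {1, 2, 4, 5, 6, 7, 8} must be used), so lane 1 = 6.
lane 4 and lane 6 share exactly the 2 values {5, 8}; by pigeonhole those values go to them, so strike 5, 8 from lane 3, lane 5.
lane 5 has just one choice, so lane 5 = 2. So lane 2, lane 7 can't be 2.
So lane 2 = 7.

7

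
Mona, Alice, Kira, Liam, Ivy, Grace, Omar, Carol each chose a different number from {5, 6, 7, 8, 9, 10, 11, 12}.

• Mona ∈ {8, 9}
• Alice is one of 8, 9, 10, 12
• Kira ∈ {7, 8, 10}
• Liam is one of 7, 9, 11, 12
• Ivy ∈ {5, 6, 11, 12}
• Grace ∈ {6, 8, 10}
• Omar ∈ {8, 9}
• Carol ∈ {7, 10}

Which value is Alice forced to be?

Among the 8 variables, 5 fits only Ivy (and all 8 values in {5, 6, 7, 8, 9, 10, 11, 12} must be used), so Ivy = 5.
The 7 still-open variables draw from only 7 values {6, 7, 8, 9, 10, 11, 12}, so each is used; only Grace can be 6, hence Grace = 6.
The 6 still-open variables together cover exactly {7, 8, 9, 10, 11, 12} — 6 values for 6 variables — and 11 appears only in Liam's list, so Liam = 11.
The 5 still-open variables together cover exactly {7, 8, 9, 10, 12} — 5 values for 5 variables — and 12 appears only in Alice's list, so Alice = 12.

12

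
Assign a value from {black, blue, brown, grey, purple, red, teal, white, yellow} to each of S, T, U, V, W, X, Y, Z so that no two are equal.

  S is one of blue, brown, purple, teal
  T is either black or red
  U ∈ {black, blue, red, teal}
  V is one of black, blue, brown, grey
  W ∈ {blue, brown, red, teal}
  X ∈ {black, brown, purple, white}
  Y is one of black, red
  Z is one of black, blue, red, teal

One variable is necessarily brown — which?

W

The 8 variables together cover exactly {black, blue, brown, grey, purple, red, teal, white} — 8 values for 8 variables — and grey appears only in V's list, so V = grey.
The 7 still-open variables together cover exactly {black, blue, brown, purple, red, teal, white} — 7 values for 7 variables — and white appears only in X's list, so X = white.
The 6 still-open variables together cover exactly {black, blue, brown, purple, red, teal} — 6 values for 6 variables — and purple appears only in S's list, so S = purple.
Among the 5 still-open variables, brown fits only W (and all 5 values in {black, blue, brown, red, teal} must be used), so W = brown.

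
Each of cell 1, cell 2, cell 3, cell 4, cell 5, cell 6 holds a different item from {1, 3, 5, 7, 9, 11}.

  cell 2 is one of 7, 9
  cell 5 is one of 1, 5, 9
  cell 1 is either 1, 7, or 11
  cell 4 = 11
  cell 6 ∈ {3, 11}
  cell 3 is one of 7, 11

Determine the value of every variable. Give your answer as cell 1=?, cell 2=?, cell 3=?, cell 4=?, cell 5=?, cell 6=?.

cell 1=1, cell 2=9, cell 3=7, cell 4=11, cell 5=5, cell 6=3

cell 4 must be 11 (only option left). Eliminate 11 elsewhere: cell 1, cell 3, cell 6.
cell 6 must be 3 (only option left).
cell 3 has just one choice, so cell 3 = 7. Eliminate 7 elsewhere: cell 1, cell 2.
cell 1's domain is down to {1}, so cell 1 = 1. So cell 5 can't be 1.
cell 2 must be 9 (only option left). Strike 9 from cell 5.
cell 5 must be 5 (only option left).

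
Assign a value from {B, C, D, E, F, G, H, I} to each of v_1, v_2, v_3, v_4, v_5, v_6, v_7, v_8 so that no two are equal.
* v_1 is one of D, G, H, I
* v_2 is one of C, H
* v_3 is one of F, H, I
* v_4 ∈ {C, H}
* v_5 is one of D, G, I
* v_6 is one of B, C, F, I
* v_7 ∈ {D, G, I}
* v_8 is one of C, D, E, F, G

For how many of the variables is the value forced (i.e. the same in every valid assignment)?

The 8 variables draw from only 8 values {B, C, D, E, F, G, H, I}, so each is used; only v_6 can be B, hence v_6 = B.
The 7 still-open variables together cover exactly {C, D, E, F, G, H, I} — 7 values for 7 variables — and E appears only in v_8's list, so v_8 = E.
Among the 6 still-open variables, F fits only v_3 (and all 6 values in {C, D, F, G, H, I} must be used), so v_3 = F.
v_2 and v_4 share exactly the 2 values {C, H}; by pigeonhole those values go to them, so strike C, H from v_1.
Determined: v_3=F, v_6=B, v_8=E. The other variables each still have more than one consistent value. That makes 3.

3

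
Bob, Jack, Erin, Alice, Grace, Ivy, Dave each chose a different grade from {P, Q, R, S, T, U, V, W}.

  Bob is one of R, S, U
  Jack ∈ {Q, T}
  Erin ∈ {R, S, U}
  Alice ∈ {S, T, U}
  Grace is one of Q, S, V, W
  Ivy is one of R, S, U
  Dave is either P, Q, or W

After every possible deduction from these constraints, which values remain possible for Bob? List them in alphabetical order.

R, S, U

Bob, Erin, Ivy between them cover only {R, S, U} — a naked triple. Remove those values from Alice, Grace.
Alice's domain is down to {T}, so Alice = T. So Jack can't be T.
That leaves Jack = Q. Remove Q from Grace, Dave.
No further eliminations apply; Bob can still be any of R, S, U.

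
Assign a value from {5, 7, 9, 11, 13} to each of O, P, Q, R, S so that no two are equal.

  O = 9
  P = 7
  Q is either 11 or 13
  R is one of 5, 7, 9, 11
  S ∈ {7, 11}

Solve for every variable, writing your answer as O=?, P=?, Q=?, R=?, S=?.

O must be 9 (only option left). Eliminate 9 elsewhere: R.
P must be 7 (only option left). Remove 7 from R, S.
S has just one choice, so S = 11. So Q, R can't be 11.
Q must be 13 (only option left).
R has just one choice, so R = 5.

O=9, P=7, Q=13, R=5, S=11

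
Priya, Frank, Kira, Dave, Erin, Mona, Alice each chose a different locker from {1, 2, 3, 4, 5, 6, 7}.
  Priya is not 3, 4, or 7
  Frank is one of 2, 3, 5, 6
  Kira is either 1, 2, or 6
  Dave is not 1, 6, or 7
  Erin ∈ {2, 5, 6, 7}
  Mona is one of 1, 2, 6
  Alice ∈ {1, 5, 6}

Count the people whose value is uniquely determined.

3

The 7 variables draw from only 7 values {1, 2, 3, 4, 5, 6, 7}, so each is used; only Dave can be 4, hence Dave = 4.
The 6 still-open variables draw from only 6 values {1, 2, 3, 5, 6, 7}, so each is used; only Frank can be 3, hence Frank = 3.
The 5 still-open variables draw from only 5 values {1, 2, 5, 6, 7}, so each is used; only Erin can be 7, hence Erin = 7.
Determined: Frank=3, Dave=4, Erin=7. The other people each still have more than one consistent value. That makes 3.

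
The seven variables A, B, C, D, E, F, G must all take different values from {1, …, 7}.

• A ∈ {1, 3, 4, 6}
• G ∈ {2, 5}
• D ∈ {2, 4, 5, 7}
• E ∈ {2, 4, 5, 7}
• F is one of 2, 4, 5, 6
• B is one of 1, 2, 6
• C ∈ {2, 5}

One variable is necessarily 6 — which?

The 7 variables together cover exactly {1, 2, 3, 4, 5, 6, 7} — 7 values for 7 variables — and 3 appears only in A's list, so A = 3.
The 6 still-open variables draw from only 6 values {1, 2, 4, 5, 6, 7}, so each is used; only B can be 1, hence B = 1.
Among the 5 still-open variables, 6 fits only F (and all 5 values in {2, 4, 5, 6, 7} must be used), so F = 6.

F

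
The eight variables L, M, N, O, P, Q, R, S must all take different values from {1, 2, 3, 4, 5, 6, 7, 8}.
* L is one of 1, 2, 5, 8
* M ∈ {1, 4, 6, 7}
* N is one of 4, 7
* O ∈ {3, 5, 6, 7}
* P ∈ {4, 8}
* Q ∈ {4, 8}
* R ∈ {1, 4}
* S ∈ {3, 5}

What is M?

The 8 variables draw from only 8 values {1, 2, 3, 4, 5, 6, 7, 8}, so each is used; only L can be 2, hence L = 2.
P and Q between them cover only {4, 8} — a naked pair. Remove those values from M, N, R.
N must be 7 (only option left). Strike 7 from M, O.
R's domain is down to {1}, so R = 1. Eliminate 1 elsewhere: M.
So M = 6.

6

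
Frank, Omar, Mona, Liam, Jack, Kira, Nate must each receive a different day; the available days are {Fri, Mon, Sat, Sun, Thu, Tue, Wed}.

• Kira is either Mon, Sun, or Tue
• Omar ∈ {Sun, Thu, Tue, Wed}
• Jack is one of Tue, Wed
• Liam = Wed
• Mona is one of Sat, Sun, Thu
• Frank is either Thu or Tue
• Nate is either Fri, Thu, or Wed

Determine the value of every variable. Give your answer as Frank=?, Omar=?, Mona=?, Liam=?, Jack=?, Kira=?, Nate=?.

Frank=Thu, Omar=Sun, Mona=Sat, Liam=Wed, Jack=Tue, Kira=Mon, Nate=Fri

Liam must be Wed (only option left). Strike Wed from Omar, Jack, Nate.
Jack has just one choice, so Jack = Tue. Strike Tue from Frank, Omar, Kira.
Frank has just one choice, so Frank = Thu. Eliminate Thu elsewhere: Omar, Mona, Nate.
Omar has just one choice, so Omar = Sun. So Mona, Kira can't be Sun.
That leaves Mona = Sat.
That leaves Kira = Mon.
Nate's domain is down to {Fri}, so Nate = Fri.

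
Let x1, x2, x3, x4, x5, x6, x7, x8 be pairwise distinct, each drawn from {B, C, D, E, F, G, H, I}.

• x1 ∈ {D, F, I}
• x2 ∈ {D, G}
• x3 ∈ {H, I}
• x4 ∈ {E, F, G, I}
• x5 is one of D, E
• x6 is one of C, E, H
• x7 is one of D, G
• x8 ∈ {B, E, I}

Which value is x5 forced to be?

E

The 8 variables together cover exactly {B, C, D, E, F, G, H, I} — 8 values for 8 variables — and B appears only in x8's list, so x8 = B.
The 7 still-open variables draw from only 7 values {C, D, E, F, G, H, I}, so each is used; only x6 can be C, hence x6 = C.
Among the 6 still-open variables, H fits only x3 (and all 6 values in {D, E, F, G, H, I} must be used), so x3 = H.
x2 and x7 share exactly the 2 values {D, G}; by pigeonhole those values go to them, so strike D, G from x1, x4, x5.
So x5 = E.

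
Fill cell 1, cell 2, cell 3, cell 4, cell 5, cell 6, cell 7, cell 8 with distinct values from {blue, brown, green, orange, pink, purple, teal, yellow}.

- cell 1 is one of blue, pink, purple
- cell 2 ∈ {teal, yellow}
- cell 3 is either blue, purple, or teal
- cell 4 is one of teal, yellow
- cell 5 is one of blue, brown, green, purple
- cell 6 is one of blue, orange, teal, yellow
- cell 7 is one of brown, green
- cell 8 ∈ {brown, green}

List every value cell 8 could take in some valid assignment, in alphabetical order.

Among the 8 variables, orange fits only cell 6 (and all 8 values in {blue, brown, green, orange, pink, purple, teal, yellow} must be used), so cell 6 = orange.
The 7 still-open variables together cover exactly {blue, brown, green, pink, purple, teal, yellow} — 7 values for 7 variables — and pink appears only in cell 1's list, so cell 1 = pink.
cell 2 and cell 4 share exactly the 2 values {teal, yellow}; by pigeonhole those values go to them, so strike teal, yellow from cell 3.
cell 7 and cell 8 share exactly the 2 values {brown, green}; by pigeonhole those values go to them, so strike brown, green from cell 5.
No further eliminations apply; cell 8 can still be any of brown, green.

brown, green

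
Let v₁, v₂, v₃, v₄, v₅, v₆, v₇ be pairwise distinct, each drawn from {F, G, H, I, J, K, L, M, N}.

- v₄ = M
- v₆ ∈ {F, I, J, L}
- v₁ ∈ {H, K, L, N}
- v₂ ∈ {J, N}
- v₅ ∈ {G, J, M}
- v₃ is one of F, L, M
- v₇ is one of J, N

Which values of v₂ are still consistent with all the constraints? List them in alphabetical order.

J, N

v₄ must be M (only option left). Remove M from v₃, v₅.
The 2 variables v₂ and v₇ are confined to {J, N}, which locks those values in; drop them from v₁, v₅, v₆.
That leaves v₅ = G.
No further eliminations apply; v₂ can still be any of J, N.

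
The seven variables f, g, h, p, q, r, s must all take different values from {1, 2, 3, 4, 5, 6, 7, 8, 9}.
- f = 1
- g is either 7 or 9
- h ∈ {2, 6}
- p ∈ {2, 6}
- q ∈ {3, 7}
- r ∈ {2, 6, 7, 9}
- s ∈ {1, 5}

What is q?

f must be 1 (only option left). Strike 1 from s.
s's domain is down to {5}, so s = 5.
The 5 still-open variables draw from only 5 values {2, 3, 6, 7, 9}, so each is used; only q can be 3, hence q = 3.

3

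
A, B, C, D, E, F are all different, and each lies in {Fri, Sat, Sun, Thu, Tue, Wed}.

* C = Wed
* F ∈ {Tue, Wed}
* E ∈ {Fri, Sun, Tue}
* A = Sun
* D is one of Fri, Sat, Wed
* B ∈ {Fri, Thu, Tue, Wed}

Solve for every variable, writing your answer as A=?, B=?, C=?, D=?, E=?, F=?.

A=Sun, B=Thu, C=Wed, D=Sat, E=Fri, F=Tue

A has just one choice, so A = Sun. Eliminate Sun elsewhere: E.
C's domain is down to {Wed}, so C = Wed. So B, D, F can't be Wed.
F must be Tue (only option left). So B, E can't be Tue.
E must be Fri (only option left). So B, D can't be Fri.
B has just one choice, so B = Thu.
D must be Sat (only option left).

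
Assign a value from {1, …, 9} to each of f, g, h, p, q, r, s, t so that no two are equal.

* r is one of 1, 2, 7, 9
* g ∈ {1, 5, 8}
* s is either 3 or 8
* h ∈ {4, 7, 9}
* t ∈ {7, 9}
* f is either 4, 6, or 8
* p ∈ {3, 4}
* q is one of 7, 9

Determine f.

6

q and t share exactly the 2 values {7, 9}; by pigeonhole those values go to them, so strike 7, 9 from h, r.
That leaves h = 4. Remove 4 from f, p.
That leaves p = 3. Eliminate 3 elsewhere: s.
That leaves s = 8. Remove 8 from f, g.
So f = 6.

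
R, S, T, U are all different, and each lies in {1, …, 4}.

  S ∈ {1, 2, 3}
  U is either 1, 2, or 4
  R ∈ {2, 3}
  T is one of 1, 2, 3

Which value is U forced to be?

4

Among the 4 variables, 4 fits only U (and all 4 values in {1, 2, 3, 4} must be used), so U = 4.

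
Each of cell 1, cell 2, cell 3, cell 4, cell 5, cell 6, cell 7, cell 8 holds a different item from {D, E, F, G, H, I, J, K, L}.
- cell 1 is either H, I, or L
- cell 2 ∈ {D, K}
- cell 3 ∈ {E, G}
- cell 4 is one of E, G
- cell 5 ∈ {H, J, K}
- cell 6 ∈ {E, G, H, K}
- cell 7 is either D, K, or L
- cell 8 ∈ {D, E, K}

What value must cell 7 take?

L

The 8 variables together cover exactly {D, E, G, H, I, J, K, L} — 8 values for 8 variables — and I appears only in cell 1's list, so cell 1 = I.
The 7 still-open variables draw from only 7 values {D, E, G, H, J, K, L}, so each is used; only cell 5 can be J, hence cell 5 = J.
The 6 still-open variables together cover exactly {D, E, G, H, K, L} — 6 values for 6 variables — and H appears only in cell 6's list, so cell 6 = H.
Among the 5 still-open variables, L fits only cell 7 (and all 5 values in {D, E, G, K, L} must be used), so cell 7 = L.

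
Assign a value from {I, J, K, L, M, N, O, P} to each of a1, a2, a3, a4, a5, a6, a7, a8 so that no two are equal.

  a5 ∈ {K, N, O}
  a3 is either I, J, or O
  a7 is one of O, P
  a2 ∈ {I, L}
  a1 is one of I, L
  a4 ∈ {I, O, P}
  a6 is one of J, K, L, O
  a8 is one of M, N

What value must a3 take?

The 8 variables together cover exactly {I, J, K, L, M, N, O, P} — 8 values for 8 variables — and M appears only in a8's list, so a8 = M.
The 7 still-open variables draw from only 7 values {I, J, K, L, N, O, P}, so each is used; only a5 can be N, hence a5 = N.
The 6 still-open variables together cover exactly {I, J, K, L, O, P} — 6 values for 6 variables — and K appears only in a6's list, so a6 = K.
The 5 still-open variables draw from only 5 values {I, J, L, O, P}, so each is used; only a3 can be J, hence a3 = J.

J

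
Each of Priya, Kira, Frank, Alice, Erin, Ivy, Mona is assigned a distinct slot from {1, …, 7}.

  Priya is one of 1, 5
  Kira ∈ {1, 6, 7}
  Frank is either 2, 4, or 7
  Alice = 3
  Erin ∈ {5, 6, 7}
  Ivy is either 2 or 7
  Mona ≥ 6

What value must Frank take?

4

Alice's domain is down to {3}, so Alice = 3.
The 6 still-open variables draw from only 6 values {1, 2, 4, 5, 6, 7}, so each is used; only Frank can be 4, hence Frank = 4.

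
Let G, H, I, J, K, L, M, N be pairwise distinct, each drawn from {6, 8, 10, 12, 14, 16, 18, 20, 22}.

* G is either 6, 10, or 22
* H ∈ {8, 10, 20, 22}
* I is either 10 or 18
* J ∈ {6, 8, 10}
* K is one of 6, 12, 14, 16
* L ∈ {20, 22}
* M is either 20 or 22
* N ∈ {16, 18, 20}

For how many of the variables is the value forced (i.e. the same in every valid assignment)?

2

L and M between them cover only {20, 22} — a naked pair. Remove those values from G, H, N.
The 3 variables G, H, J are confined to {6, 8, 10}, which locks those values in; drop them from I, K.
That leaves I = 18. Remove 18 from N.
N has just one choice, so N = 16. So K can't be 16.
Determined: I=18, N=16. The other variables each still have more than one consistent value. That makes 2.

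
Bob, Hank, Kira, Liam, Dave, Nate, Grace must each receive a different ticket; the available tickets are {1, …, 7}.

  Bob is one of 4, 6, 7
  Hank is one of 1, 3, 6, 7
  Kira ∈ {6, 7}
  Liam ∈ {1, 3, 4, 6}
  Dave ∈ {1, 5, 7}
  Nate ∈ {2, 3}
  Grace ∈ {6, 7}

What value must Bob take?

4

The 7 variables together cover exactly {1, 2, 3, 4, 5, 6, 7} — 7 values for 7 variables — and 2 appears only in Nate's list, so Nate = 2.
The 6 still-open variables draw from only 6 values {1, 3, 4, 5, 6, 7}, so each is used; only Dave can be 5, hence Dave = 5.
The 2 variables Kira and Grace are confined to {6, 7}, which locks those values in; drop them from Bob, Hank, Liam.
So Bob = 4.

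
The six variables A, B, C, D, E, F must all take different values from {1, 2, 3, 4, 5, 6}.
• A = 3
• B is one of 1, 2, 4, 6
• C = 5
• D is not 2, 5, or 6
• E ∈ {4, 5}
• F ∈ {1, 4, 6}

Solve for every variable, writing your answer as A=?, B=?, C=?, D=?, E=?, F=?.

A has just one choice, so A = 3. Eliminate 3 elsewhere: D.
That leaves C = 5. Eliminate 5 elsewhere: E.
E must be 4 (only option left). Remove 4 from B, D, F.
That leaves D = 1. Remove 1 from B, F.
F's domain is down to {6}, so F = 6. So B can't be 6.
That leaves B = 2.

A=3, B=2, C=5, D=1, E=4, F=6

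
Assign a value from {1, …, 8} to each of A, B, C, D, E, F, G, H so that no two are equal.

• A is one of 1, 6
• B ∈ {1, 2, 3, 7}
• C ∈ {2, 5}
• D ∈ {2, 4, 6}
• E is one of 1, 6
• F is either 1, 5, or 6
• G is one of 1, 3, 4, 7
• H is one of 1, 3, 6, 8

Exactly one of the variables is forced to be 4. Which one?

The 8 variables draw from only 8 values {1, 2, 3, 4, 5, 6, 7, 8}, so each is used; only H can be 8, hence H = 8.
A and E between them cover only {1, 6} — a naked pair. Remove those values from B, D, F, G.
F's domain is down to {5}, so F = 5. Eliminate 5 elsewhere: C.
C must be 2 (only option left). Strike 2 from B, D.
So 4 goes to D.

D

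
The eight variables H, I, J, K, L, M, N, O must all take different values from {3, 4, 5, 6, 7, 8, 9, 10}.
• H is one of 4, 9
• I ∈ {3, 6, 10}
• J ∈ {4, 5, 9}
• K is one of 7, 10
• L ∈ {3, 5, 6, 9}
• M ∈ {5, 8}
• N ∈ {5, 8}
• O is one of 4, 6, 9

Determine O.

The 8 variables draw from only 8 values {3, 4, 5, 6, 7, 8, 9, 10}, so each is used; only K can be 7, hence K = 7.
Among the 7 still-open variables, 10 fits only I (and all 7 values in {3, 4, 5, 6, 8, 9, 10} must be used), so I = 10.
Among the 6 still-open variables, 3 fits only L (and all 6 values in {3, 4, 5, 6, 8, 9} must be used), so L = 3.
The 5 still-open variables draw from only 5 values {4, 5, 6, 8, 9}, so each is used; only O can be 6, hence O = 6.

6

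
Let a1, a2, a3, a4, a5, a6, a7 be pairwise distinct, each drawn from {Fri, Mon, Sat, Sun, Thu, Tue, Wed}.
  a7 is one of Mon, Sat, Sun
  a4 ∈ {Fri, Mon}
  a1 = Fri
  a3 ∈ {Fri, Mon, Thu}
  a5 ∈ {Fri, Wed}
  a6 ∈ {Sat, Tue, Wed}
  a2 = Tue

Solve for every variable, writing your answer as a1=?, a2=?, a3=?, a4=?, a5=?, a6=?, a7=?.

a1 has just one choice, so a1 = Fri. Strike Fri from a3, a4, a5.
a2's domain is down to {Tue}, so a2 = Tue. So a6 can't be Tue.
a4 has just one choice, so a4 = Mon. So a3, a7 can't be Mon.
That leaves a5 = Wed. Strike Wed from a6.
a6 must be Sat (only option left). Eliminate Sat elsewhere: a7.
a7's domain is down to {Sun}, so a7 = Sun.
a3 must be Thu (only option left).

a1=Fri, a2=Tue, a3=Thu, a4=Mon, a5=Wed, a6=Sat, a7=Sun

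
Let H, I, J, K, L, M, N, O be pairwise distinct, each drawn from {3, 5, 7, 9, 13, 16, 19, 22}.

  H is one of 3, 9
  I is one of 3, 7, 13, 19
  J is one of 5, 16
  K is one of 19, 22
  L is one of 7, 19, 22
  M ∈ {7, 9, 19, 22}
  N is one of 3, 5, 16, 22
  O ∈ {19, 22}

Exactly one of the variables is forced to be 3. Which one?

H

The 8 variables together cover exactly {3, 5, 7, 9, 13, 16, 19, 22} — 8 values for 8 variables — and 13 appears only in I's list, so I = 13.
K and O share exactly the 2 values {19, 22}; by pigeonhole those values go to them, so strike 19, 22 from L, M, N.
That leaves L = 7. So M can't be 7.
That leaves M = 9. Eliminate 9 elsewhere: H.
So 3 goes to H.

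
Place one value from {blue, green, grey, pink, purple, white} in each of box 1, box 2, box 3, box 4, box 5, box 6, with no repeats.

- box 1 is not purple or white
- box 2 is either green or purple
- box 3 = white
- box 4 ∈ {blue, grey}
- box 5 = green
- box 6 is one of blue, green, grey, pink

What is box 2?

box 3 must be white (only option left).
box 5 has just one choice, so box 5 = green. Eliminate green elsewhere: box 1, box 2, box 6.
So box 2 = purple.

purple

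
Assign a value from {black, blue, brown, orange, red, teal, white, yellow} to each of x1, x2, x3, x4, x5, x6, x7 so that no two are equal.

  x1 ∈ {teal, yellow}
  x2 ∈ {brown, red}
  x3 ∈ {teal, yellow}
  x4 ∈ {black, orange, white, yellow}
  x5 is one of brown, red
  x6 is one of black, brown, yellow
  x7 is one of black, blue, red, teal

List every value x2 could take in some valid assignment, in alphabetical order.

x1 and x3 between them cover only {teal, yellow} — a naked pair. Remove those values from x4, x6, x7.
x2 and x5 between them cover only {brown, red} — a naked pair. Remove those values from x6, x7.
x6 must be black (only option left). Eliminate black elsewhere: x4, x7.
That leaves x7 = blue.
No further eliminations apply; x2 can still be any of brown, red.

brown, red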